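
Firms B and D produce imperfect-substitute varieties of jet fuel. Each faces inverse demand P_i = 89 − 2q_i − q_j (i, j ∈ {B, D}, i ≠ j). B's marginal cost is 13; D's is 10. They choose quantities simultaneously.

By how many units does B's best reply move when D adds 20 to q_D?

-5

Firm B's profit: π = q_B(89 − 2q_B − q_D) − 13q_B.
∂π/∂q_B = 76 − 4q_B − q_D = 0 ⇒ q_B = 19 − 0.25q_D.
The reaction-function slope is −0.25, so a 20-unit rise in q_D moves q_B by −0.25 × 20 = −5. B's best response falls — the actions are strategic substitutes.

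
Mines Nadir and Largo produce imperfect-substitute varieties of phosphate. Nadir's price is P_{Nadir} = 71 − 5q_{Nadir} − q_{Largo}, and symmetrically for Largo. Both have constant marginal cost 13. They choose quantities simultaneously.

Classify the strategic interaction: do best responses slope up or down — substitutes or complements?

strategic substitutes

Mine Nadir's profit: π = q_{Nadir}(71 − 5q_{Nadir} − q_{Largo}) − 13q_{Nadir}.
∂π/∂q_{Nadir} = 58 − 10q_{Nadir} − q_{Largo} = 0 ⇒ q_{Nadir} = 5.8 − 0.1q_{Largo}.
The best-response slope dq_{Nadir}/dq_{Largo} = −0.1 < 0: the reaction function is downward-sloping, so the choices are strategic substitutes.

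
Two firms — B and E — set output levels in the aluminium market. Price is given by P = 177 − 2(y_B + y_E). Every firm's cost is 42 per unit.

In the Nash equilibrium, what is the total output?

45

Firm B's profit: π = y_B(177 − 2(y_B + y_E)) − 42y_B.
∂π/∂y_B = 135 − 4y_B − 2y_E = 0, so y_B = 33.75 − 0.5y_E.
Setting y_B = y_E in the reaction function: y_B = 33.75 − 0.5y_B, so y_B = 33.75 / 1.5 = 22.5.
Total output: 22.5 + 22.5 = 45.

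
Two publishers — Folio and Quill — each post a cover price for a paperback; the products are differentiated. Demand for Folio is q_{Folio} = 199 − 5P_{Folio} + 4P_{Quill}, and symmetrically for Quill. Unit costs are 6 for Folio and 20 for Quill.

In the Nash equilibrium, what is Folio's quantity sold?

Folio's profit: π = (P_{Folio} − 6)(199 − 5P_{Folio} + 4P_{Quill}).
∂π/∂P_{Folio} = 229 − 10P_{Folio} + 4P_{Quill} = 0 ⇒ P_{Folio} = 22.9 + 0.4P_{Quill}.
Similarly P_{Quill} = 29.9 + 0.4P_{Folio}.
Plugging P_{Quill} into Folio's best response: P_{Folio} = 22.9 + 0.4(29.9 + 0.4P_{Folio}) ⇒ 0.84P_{Folio} = 34.86, so P_{Folio} = 41.5.
Then P_{Quill} = 29.9 + 0.4·41.5 = 46.5.
q_{Folio} = 199 − 5·41.5 + 4·46.5 = 177.5.

177.5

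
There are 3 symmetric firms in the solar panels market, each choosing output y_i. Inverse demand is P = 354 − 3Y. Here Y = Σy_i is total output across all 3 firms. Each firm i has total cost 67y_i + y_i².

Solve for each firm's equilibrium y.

20.5

A representative firm's profit is π_i = y_i(354 − 3Y) − 67y_i − y_i², with Y = y_i + Σ_{j≠i} y_j.
First-order condition: 287 − 8y_i − 3Σ_{j≠i} y_j = 0.
In a symmetric equilibrium every firm chooses the same y, so Σ_{j≠i} y_j = 2y. The condition becomes 287 − 14y = 0, giving y = 287/14 = 20.5.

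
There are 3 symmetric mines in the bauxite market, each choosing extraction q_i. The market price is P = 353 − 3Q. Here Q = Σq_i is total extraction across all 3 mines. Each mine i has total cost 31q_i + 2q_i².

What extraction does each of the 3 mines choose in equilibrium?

A representative mine's profit is π_i = q_i(353 − 3Q) − 31q_i − 2q_i², with Q = q_i + Σ_{j≠i} q_j.
First-order condition: 322 − 10q_i − 3Σ_{j≠i} q_j = 0.
In a symmetric equilibrium every mine chooses the same q, so Σ_{j≠i} q_j = 2q. The condition becomes 322 − 16q = 0, giving q = 322/16 = 20.125.

20.125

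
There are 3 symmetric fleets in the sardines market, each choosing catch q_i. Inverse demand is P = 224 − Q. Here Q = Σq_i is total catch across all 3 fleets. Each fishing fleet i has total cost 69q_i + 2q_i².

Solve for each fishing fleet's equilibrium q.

A representative fishing fleet's profit is π_i = q_i(224 − Q) − 69q_i − 2q_i², with Q = q_i + Σ_{j≠i} q_j.
First-order condition: 155 − 6q_i − Σ_{j≠i} q_j = 0.
With identical fishing fleets, set every q_j = q: then 155 − 6q − 2q = 0, i.e. q = 155/8 = 19.375.

19.375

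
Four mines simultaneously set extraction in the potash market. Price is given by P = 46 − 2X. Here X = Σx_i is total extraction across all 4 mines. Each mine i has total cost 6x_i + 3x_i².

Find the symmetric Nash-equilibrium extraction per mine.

A representative mine's profit is π_i = x_i(46 − 2X) − 6x_i − 3x_i², with X = x_i + Σ_{j≠i} x_j.
First-order condition: 40 − 10x_i − 2Σ_{j≠i} x_j = 0.
With identical mines, set every x_j = x: then 40 − 10x − 6x = 0, i.e. x = 40/16 = 2.5.

2.5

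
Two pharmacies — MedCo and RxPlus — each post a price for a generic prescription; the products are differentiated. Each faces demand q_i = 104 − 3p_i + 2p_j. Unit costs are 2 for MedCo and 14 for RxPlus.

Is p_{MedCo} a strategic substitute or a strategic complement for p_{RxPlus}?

strategic complements

MedCo's profit: π = (p_{MedCo} − 2)(104 − 3p_{MedCo} + 2p_{RxPlus}).
∂π/∂p_{MedCo} = 110 − 6p_{MedCo} + 2p_{RxPlus} = 0 ⇒ p_{MedCo} = 55/3 + (1/3)p_{RxPlus}.
The best-response slope dp_{MedCo}/dp_{RxPlus} = 1/3 > 0: the reaction function is upward-sloping, so the choices are strategic complements.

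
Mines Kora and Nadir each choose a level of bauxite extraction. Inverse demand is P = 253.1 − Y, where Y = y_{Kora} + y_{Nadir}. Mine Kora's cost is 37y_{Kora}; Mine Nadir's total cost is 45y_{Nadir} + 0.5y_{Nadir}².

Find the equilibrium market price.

125.04

Mine Kora's profit: π = y_{Kora}(253.1 − (y_{Kora} + y_{Nadir})) − 37y_{Kora}.
∂π/∂y_{Kora} = 216.1 − 2y_{Kora} − y_{Nadir} = 0, so y_{Kora} = 108.05 − 0.5y_{Nadir}.
For Nadir: ∂π/∂y_{Nadir} = 208.1 − 3y_{Nadir} − y_{Kora} = 0 ⇒ y_{Nadir} = 2081/30 − (1/3)y_{Kora}.
Solving the two reaction functions simultaneously: (1 − (−0.5)(−1/3))y_{Kora} = 108.05 − 0.5·(2081/30), so (5/6)y_{Kora} = 2201/30 and y_{Kora} = 88.04.
Then y_{Nadir} = 2081/30 − (1/3)·88.04 = 40.02.
Equilibrium price: P = 253.1 − 128.06 = 125.04.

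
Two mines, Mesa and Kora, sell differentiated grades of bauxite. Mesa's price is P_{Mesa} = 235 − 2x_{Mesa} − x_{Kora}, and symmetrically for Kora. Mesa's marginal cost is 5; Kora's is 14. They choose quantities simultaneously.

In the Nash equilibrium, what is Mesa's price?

98.2

Mine Mesa's profit: π = x_{Mesa}(235 − 2x_{Mesa} − x_{Kora}) − 5x_{Mesa}.
∂π/∂x_{Mesa} = 230 − 4x_{Mesa} − x_{Kora} = 0 ⇒ x_{Mesa} = 57.5 − 0.25x_{Kora}.
Similarly x_{Kora} = 55.25 − 0.25x_{Mesa}.
Solving the two reaction functions simultaneously: (1 − (−0.25)(−0.25))x_{Mesa} = 57.5 − 0.25·55.25, so 0.9375x_{Mesa} = 43.6875 and x_{Mesa} = 46.6.
Then x_{Kora} = 55.25 − 0.25·46.6 = 43.6.
P_{Mesa} = 235 − 2·46.6 − 43.6 = 98.2.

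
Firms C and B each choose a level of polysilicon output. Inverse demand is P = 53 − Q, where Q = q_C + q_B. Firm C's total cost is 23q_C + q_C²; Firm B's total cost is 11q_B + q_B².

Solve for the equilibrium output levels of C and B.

Firm C's profit: π = q_C(53 − (q_C + q_B)) − 23q_C − q_C².
∂π/∂q_C = 30 − 4q_C − q_B = 0, so q_C = 7.5 − 0.25q_B.
By the same steps for B: q_B = 10.5 − 0.25q_C.
Substituting the second reaction function into the first: q_C = 7.5 − 0.25(10.5 − 0.25q_C), which gives 0.9375q_C = 4.875 ⇒ q_C = 5.2.
Then q_B = 10.5 − 0.25·5.2 = 9.2.

5.2, 9.2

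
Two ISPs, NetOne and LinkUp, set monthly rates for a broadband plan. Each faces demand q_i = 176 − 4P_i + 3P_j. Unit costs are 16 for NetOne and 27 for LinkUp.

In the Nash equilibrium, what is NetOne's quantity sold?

NetOne's profit: π = (P_{NetOne} − 16)(176 − 4P_{NetOne} + 3P_{LinkUp}).
∂π/∂P_{NetOne} = 240 − 8P_{NetOne} + 3P_{LinkUp} = 0 ⇒ P_{NetOne} = 30 + 0.375P_{LinkUp}.
Similarly P_{LinkUp} = 35.5 + 0.375P_{NetOne}.
Solving the two reaction functions simultaneously: (1 − (0.375)(0.375))P_{NetOne} = 30 + 0.375·35.5, so (55/64)P_{NetOne} = 43.3125 and P_{NetOne} = 50.4.
Then P_{LinkUp} = 35.5 + 0.375·50.4 = 54.4.
q_{NetOne} = 176 − 4·50.4 + 3·54.4 = 137.6.

137.6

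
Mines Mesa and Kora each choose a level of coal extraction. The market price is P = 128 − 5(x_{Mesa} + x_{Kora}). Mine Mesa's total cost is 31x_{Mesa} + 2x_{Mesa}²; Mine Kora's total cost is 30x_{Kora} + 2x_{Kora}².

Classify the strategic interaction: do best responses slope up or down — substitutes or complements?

Mine Mesa's profit: π = x_{Mesa}(128 − 5(x_{Mesa} + x_{Kora})) − 31x_{Mesa} − 2x_{Mesa}².
∂π/∂x_{Mesa} = 97 − 14x_{Mesa} − 5x_{Kora} = 0, so x_{Mesa} = 97/14 − (5/14)x_{Kora}.
The best-response slope dx_{Mesa}/dx_{Kora} = −5/14 < 0: the reaction function is downward-sloping, so the choices are strategic substitutes.

strategic substitutes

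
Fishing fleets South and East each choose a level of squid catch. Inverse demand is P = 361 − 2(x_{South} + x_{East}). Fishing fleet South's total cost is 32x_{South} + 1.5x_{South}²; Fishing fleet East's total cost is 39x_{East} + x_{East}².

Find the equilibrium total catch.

77

Fishing fleet South's profit: π = x_{South}(361 − 2(x_{South} + x_{East})) − 32x_{South} − 1.5x_{South}².
∂π/∂x_{South} = 329 − 7x_{South} − 2x_{East} = 0, so x_{South} = 47 − (2/7)x_{East}.
For East: ∂π/∂x_{East} = 322 − 6x_{East} − 2x_{South} = 0 ⇒ x_{East} = 161/3 − (1/3)x_{South}.
Plugging x_{East} into South's best response: x_{South} = 47 − (2/7)(161/3 − (1/3)x_{South}) ⇒ (19/21)x_{South} = 95/3, so x_{South} = 35.
Then x_{East} = 161/3 − (1/3)·35 = 42.
Total catch: 35 + 42 = 77.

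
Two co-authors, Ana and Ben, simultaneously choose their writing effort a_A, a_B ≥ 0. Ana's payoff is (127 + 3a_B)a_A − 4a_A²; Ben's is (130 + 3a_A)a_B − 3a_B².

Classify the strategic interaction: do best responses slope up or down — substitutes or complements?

Expanding Ana's payoff: 127a_A + 3a_Ba_A − 4a_A².
∂π/∂a_A = 127 + 3a_B − 8a_A = 0, so a_A = 15.875 + 0.375a_B.
The best-response slope da_A/da_B = 0.375 > 0: the reaction function is upward-sloping, so the choices are strategic complements.

strategic complements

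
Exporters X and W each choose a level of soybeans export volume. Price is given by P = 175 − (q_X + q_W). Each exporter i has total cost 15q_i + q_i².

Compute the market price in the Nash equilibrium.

111

Exporter X's profit: π = q_X(175 − (q_X + q_W)) − 15q_X − q_X².
∂π/∂q_X = 160 − 4q_X − q_W = 0, so q_X = 40 − 0.25q_W.
By symmetry q_W = q_X; substituting into the reaction function, 1.25q_X = 40 and q_X = 32.
Equilibrium price: P = 175 − 64 = 111.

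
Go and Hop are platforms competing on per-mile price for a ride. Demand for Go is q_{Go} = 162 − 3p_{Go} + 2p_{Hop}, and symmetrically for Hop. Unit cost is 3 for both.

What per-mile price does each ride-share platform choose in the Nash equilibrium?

Go's profit: π = (p_{Go} − 3)(162 − 3p_{Go} + 2p_{Hop}).
∂π/∂p_{Go} = 171 − 6p_{Go} + 2p_{Hop} = 0 ⇒ p_{Go} = 28.5 + (1/3)p_{Hop}.
The game is symmetric, so in equilibrium p_{Hop} = p_{Go}: the reaction function gives (2/3)p_{Go} = 28.5, hence p_{Go} = 42.75.

42.75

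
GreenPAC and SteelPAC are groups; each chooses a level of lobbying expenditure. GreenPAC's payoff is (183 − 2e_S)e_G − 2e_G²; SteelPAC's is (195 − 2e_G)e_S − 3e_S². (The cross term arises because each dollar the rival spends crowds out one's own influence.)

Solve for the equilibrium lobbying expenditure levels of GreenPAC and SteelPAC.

35.4, 20.7

Expanding GreenPAC's payoff: 183e_G − 2e_Se_G − 2e_G².
∂π/∂e_G = 183 − 2e_S − 4e_G = 0, so e_G = 45.75 − 0.5e_S.
Likewise for SteelPAC: e_S = 32.5 − (1/3)e_G.
Solving the two reaction functions simultaneously: (1 − (−0.5)(−1/3))e_G = 45.75 − 0.5·32.5, so (5/6)e_G = 29.5 and e_G = 35.4.
Then e_S = 32.5 − (1/3)·35.4 = 20.7.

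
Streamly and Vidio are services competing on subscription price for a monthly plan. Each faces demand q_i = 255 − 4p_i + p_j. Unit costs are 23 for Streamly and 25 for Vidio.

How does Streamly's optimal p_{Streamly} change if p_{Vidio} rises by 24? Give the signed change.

Streamly's profit: π = (p_{Streamly} − 23)(255 − 4p_{Streamly} + p_{Vidio}).
∂π/∂p_{Streamly} = 347 − 8p_{Streamly} + p_{Vidio} = 0 ⇒ p_{Streamly} = 43.375 + 0.125p_{Vidio}.
The reaction-function slope is 0.125, so a 24-unit rise in p_{Vidio} moves p_{Streamly} by 0.125 × 24 = 3. Streamly's best response rises — the actions are strategic complements.

3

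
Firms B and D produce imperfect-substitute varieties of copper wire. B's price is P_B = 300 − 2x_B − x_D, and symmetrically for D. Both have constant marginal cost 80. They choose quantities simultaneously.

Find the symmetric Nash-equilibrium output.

44

Firm B's profit: π = x_B(300 − 2x_B − x_D) − 80x_B.
∂π/∂x_B = 220 − 4x_B − x_D = 0 ⇒ x_B = 55 − 0.25x_D.
The game is symmetric, so in equilibrium x_D = x_B: the reaction function gives 1.25x_B = 55, hence x_B = 44.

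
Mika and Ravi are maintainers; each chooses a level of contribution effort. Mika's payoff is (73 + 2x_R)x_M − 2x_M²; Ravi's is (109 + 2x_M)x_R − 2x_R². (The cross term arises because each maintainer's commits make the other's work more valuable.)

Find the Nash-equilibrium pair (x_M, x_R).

Expanding Mika's payoff: 73x_M + 2x_Rx_M − 2x_M².
∂π/∂x_M = 73 + 2x_R − 4x_M = 0, so x_M = 18.25 + 0.5x_R.
Likewise for Ravi: x_R = 27.25 + 0.5x_M.
Solving the two reaction functions simultaneously: (1 − (0.5)(0.5))x_M = 18.25 + 0.5·27.25, so 0.75x_M = 31.875 and x_M = 42.5.
Then x_R = 27.25 + 0.5·42.5 = 48.5.

42.5, 48.5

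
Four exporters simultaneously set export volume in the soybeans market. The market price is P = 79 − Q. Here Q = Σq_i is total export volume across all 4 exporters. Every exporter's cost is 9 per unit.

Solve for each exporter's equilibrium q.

A representative exporter's profit is π_i = q_i(79 − Q) − 9q_i, with Q = q_i + Σ_{j≠i} q_j.
First-order condition: 70 − 2q_i − Σ_{j≠i} q_j = 0.
Imposing symmetry (q_j = q for all j) turns Σ_{j≠i} q_j into 3q, so 70 = 5q and q = 14.

14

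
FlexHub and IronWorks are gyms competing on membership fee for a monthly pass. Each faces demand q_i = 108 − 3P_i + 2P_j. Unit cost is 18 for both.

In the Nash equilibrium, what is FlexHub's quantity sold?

FlexHub's profit: π = (P_{FlexHub} − 18)(108 − 3P_{FlexHub} + 2P_{IronWorks}).
∂π/∂P_{FlexHub} = 162 − 6P_{FlexHub} + 2P_{IronWorks} = 0 ⇒ P_{FlexHub} = 27 + (1/3)P_{IronWorks}.
Setting P_{FlexHub} = P_{IronWorks} in the reaction function: P_{FlexHub} = 27 + (1/3)P_{FlexHub}, so P_{FlexHub} = 27 / (2/3) = 40.5.
q_{FlexHub} = 108 − 3·40.5 + 2·40.5 = 67.5.

67.5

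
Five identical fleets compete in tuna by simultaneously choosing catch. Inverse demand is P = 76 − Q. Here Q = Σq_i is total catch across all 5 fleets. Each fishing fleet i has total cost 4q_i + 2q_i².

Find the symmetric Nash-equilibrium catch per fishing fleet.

A representative fishing fleet's profit is π_i = q_i(76 − Q) − 4q_i − 2q_i², with Q = q_i + Σ_{j≠i} q_j.
First-order condition: 72 − 6q_i − Σ_{j≠i} q_j = 0.
Imposing symmetry (q_j = q for all j) turns Σ_{j≠i} q_j into 4q, so 72 = 10q and q = 7.2.

7.2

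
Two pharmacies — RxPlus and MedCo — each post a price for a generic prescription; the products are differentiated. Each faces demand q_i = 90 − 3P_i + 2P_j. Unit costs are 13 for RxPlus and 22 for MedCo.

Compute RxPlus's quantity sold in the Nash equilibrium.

62.8125

RxPlus's profit: π = (P_{RxPlus} − 13)(90 − 3P_{RxPlus} + 2P_{MedCo}).
∂π/∂P_{RxPlus} = 129 − 6P_{RxPlus} + 2P_{MedCo} = 0 ⇒ P_{RxPlus} = 21.5 + (1/3)P_{MedCo}.
Similarly P_{MedCo} = 26 + (1/3)P_{RxPlus}.
Substituting the second reaction function into the first: P_{RxPlus} = 21.5 + (1/3)(26 + (1/3)P_{RxPlus}), which gives (8/9)P_{RxPlus} = 181/6 ⇒ P_{RxPlus} = 33.9375.
Then P_{MedCo} = 26 + (1/3)·33.9375 = 37.3125.
q_{RxPlus} = 90 − 3·33.9375 + 2·37.3125 = 62.8125.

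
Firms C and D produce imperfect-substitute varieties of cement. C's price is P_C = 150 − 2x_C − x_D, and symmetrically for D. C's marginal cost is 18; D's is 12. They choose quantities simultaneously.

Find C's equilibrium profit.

Firm C's profit: π = x_C(150 − 2x_C − x_D) − 18x_C.
∂π/∂x_C = 132 − 4x_C − x_D = 0 ⇒ x_C = 33 − 0.25x_D.
Similarly x_D = 34.5 − 0.25x_C.
Substituting the second reaction function into the first: x_C = 33 − 0.25(34.5 − 0.25x_C), which gives 0.9375x_C = 24.375 ⇒ x_C = 26.
Then x_D = 34.5 − 0.25·26 = 28.
P_C = 150 − 2·26 − 28 = 70.
Profit = (70 − 18)·26 = 1352.

1352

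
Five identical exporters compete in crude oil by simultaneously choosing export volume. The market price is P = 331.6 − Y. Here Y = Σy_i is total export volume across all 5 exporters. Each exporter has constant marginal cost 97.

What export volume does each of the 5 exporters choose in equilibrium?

A representative exporter's profit is π_i = y_i(331.6 − Y) − 97y_i, with Y = y_i + Σ_{j≠i} y_j.
First-order condition: 234.6 − 2y_i − Σ_{j≠i} y_j = 0.
In a symmetric equilibrium every exporter chooses the same y, so Σ_{j≠i} y_j = 4y. The condition becomes 234.6 − 6y = 0, giving y = 234.6/6 = 39.1.

39.1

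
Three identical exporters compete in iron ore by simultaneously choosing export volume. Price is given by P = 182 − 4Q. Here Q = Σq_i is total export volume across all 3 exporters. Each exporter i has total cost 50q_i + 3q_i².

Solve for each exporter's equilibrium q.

A representative exporter's profit is π_i = q_i(182 − 4Q) − 50q_i − 3q_i², with Q = q_i + Σ_{j≠i} q_j.
First-order condition: 132 − 14q_i − 4Σ_{j≠i} q_j = 0.
With identical exporters, set every q_j = q: then 132 − 14q − 8q = 0, i.e. q = 132/22 = 6.

6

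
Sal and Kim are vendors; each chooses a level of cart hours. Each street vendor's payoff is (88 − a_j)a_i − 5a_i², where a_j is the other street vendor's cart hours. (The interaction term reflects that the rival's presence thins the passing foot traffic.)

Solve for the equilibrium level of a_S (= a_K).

Sal's payoff is (88 − a_K)a_S − 5a_S².
∂π/∂a_S = 88 − a_K − 10a_S = 0, so a_S = 8.8 − 0.1a_K.
The game is symmetric, so in equilibrium a_K = a_S: the reaction function gives 1.1a_S = 8.8, hence a_S = 8.

8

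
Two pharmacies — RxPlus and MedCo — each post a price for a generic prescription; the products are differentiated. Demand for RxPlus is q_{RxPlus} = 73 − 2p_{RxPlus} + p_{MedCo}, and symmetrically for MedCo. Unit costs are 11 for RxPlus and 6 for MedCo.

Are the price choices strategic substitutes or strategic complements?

strategic complements

RxPlus's profit: π = (p_{RxPlus} − 11)(73 − 2p_{RxPlus} + p_{MedCo}).
∂π/∂p_{RxPlus} = 95 − 4p_{RxPlus} + p_{MedCo} = 0 ⇒ p_{RxPlus} = 23.75 + 0.25p_{MedCo}.
The best-response slope dp_{RxPlus}/dp_{MedCo} = 0.25 > 0: the reaction function is upward-sloping, so the choices are strategic complements.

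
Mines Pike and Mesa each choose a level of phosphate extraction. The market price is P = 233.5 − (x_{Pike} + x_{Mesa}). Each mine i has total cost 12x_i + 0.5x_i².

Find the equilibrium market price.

122.75

Mine Pike's profit: π = x_{Pike}(233.5 − (x_{Pike} + x_{Mesa})) − 12x_{Pike} − 0.5x_{Pike}².
∂π/∂x_{Pike} = 221.5 − 3x_{Pike} − x_{Mesa} = 0, so x_{Pike} = 443/6 − (1/3)x_{Mesa}.
The game is symmetric, so in equilibrium x_{Mesa} = x_{Pike}: the reaction function gives (4/3)x_{Pike} = 443/6, hence x_{Pike} = 55.375.
Equilibrium price: P = 233.5 − 110.75 = 122.75.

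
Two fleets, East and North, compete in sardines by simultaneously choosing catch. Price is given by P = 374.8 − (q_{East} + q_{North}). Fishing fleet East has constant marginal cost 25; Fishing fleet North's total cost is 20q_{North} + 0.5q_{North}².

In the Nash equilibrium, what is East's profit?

Fishing fleet East's profit: π = q_{East}(374.8 − (q_{East} + q_{North})) − 25q_{East}.
∂π/∂q_{East} = 349.8 − 2q_{East} − q_{North} = 0, so q_{East} = 174.9 − 0.5q_{North}.
For North: ∂π/∂q_{North} = 354.8 − 3q_{North} − q_{East} = 0 ⇒ q_{North} = 1774/15 − (1/3)q_{East}.
Substituting the second reaction function into the first: q_{East} = 174.9 − 0.5(1774/15 − (1/3)q_{East}), which gives (5/6)q_{East} = 3473/30 ⇒ q_{East} = 138.92.
Then q_{North} = 1774/15 − (1/3)·138.92 = 71.96.
Price P = 374.8 − 210.88 = 163.92.
East's profit: (163.92 − 25)·138.92 = 19298.7664.

19298.7664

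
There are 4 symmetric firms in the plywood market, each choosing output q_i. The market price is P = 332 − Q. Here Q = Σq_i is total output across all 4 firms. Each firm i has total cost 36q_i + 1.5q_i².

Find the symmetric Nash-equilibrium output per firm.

A representative firm's profit is π_i = q_i(332 − Q) − 36q_i − 1.5q_i², with Q = q_i + Σ_{j≠i} q_j.
First-order condition: 296 − 5q_i − Σ_{j≠i} q_j = 0.
Imposing symmetry (q_j = q for all j) turns Σ_{j≠i} q_j into 3q, so 296 = 8q and q = 37.

37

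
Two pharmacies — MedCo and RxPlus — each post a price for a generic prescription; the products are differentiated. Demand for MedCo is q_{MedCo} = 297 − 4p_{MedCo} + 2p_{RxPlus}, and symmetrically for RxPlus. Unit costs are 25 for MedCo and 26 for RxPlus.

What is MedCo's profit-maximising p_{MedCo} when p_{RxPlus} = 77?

MedCo's profit: π = (p_{MedCo} − 25)(297 − 4p_{MedCo} + 2p_{RxPlus}).
∂π/∂p_{MedCo} = 397 − 8p_{MedCo} + 2p_{RxPlus} = 0 ⇒ p_{MedCo} = 49.625 + 0.25p_{RxPlus}.
At p_{RxPlus} = 77: p_{MedCo} = 49.625 + 0.25·77 = 68.875.

68.875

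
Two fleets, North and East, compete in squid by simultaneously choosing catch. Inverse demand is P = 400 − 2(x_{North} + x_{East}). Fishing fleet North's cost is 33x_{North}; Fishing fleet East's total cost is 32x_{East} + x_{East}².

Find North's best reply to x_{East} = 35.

74.25

Fishing fleet North's profit: π = x_{North}(400 − 2(x_{North} + x_{East})) − 33x_{North}.
∂π/∂x_{North} = 367 − 4x_{North} − 2x_{East} = 0, so x_{North} = 91.75 − 0.5x_{East}.
At x_{East} = 35: x_{North} = 91.75 − 0.5·35 = 74.25.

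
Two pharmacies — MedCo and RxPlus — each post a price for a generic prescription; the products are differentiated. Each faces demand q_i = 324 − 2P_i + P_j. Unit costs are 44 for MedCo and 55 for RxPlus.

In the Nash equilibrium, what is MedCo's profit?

17974.08

MedCo's profit: π = (P_{MedCo} − 44)(324 − 2P_{MedCo} + P_{RxPlus}).
∂π/∂P_{MedCo} = 412 − 4P_{MedCo} + P_{RxPlus} = 0 ⇒ P_{MedCo} = 103 + 0.25P_{RxPlus}.
Similarly P_{RxPlus} = 108.5 + 0.25P_{MedCo}.
Plugging P_{RxPlus} into MedCo's best response: P_{MedCo} = 103 + 0.25(108.5 + 0.25P_{MedCo}) ⇒ 0.9375P_{MedCo} = 130.125, so P_{MedCo} = 138.8.
Then P_{RxPlus} = 108.5 + 0.25·138.8 = 143.2.
q_{MedCo} = 324 − 2·138.8 + 143.2 = 189.6.
Profit = (138.8 − 44)·189.6 = 17974.08.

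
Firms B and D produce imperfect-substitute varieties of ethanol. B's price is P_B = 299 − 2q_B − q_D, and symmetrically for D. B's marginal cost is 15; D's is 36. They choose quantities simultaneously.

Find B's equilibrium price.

131.4

Firm B's profit: π = q_B(299 − 2q_B − q_D) − 15q_B.
∂π/∂q_B = 284 − 4q_B − q_D = 0 ⇒ q_B = 71 − 0.25q_D.
Similarly q_D = 65.75 − 0.25q_B.
Solving the two reaction functions simultaneously: (1 − (−0.25)(−0.25))q_B = 71 − 0.25·65.75, so 0.9375q_B = 54.5625 and q_B = 58.2.
Then q_D = 65.75 − 0.25·58.2 = 51.2.
P_B = 299 − 2·58.2 − 51.2 = 131.4.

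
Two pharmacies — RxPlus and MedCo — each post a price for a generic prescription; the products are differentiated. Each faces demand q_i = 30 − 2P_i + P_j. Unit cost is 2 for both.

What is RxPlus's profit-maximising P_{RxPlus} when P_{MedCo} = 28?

15.5

RxPlus's profit: π = (P_{RxPlus} − 2)(30 − 2P_{RxPlus} + P_{MedCo}).
∂π/∂P_{RxPlus} = 34 − 4P_{RxPlus} + P_{MedCo} = 0 ⇒ P_{RxPlus} = 8.5 + 0.25P_{MedCo}.
At P_{MedCo} = 28: P_{RxPlus} = 8.5 + 0.25·28 = 15.5.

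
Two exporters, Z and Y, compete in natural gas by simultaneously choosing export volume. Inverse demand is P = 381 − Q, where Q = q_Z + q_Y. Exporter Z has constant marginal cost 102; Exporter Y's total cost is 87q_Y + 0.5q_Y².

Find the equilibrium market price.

210.6

Exporter Z's profit: π = q_Z(381 − (q_Z + q_Y)) − 102q_Z.
∂π/∂q_Z = 279 − 2q_Z − q_Y = 0, so q_Z = 139.5 − 0.5q_Y.
For Y: ∂π/∂q_Y = 294 − 3q_Y − q_Z = 0 ⇒ q_Y = 98 − (1/3)q_Z.
Solving the two reaction functions simultaneously: (1 − (−0.5)(−1/3))q_Z = 139.5 − 0.5·98, so (5/6)q_Z = 90.5 and q_Z = 108.6.
Then q_Y = 98 − (1/3)·108.6 = 61.8.
Equilibrium price: P = 381 − 170.4 = 210.6.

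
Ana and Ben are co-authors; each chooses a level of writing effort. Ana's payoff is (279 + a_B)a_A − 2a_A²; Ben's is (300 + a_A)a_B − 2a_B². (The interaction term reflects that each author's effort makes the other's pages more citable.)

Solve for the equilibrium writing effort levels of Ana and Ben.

Expanding Ana's payoff: 279a_A + a_Ba_A − 2a_A².
∂π/∂a_A = 279 + a_B − 4a_A = 0, so a_A = 69.75 + 0.25a_B.
Likewise for Ben: a_B = 75 + 0.25a_A.
Substituting the second reaction function into the first: a_A = 69.75 + 0.25(75 + 0.25a_A), which gives 0.9375a_A = 88.5 ⇒ a_A = 94.4.
Then a_B = 75 + 0.25·94.4 = 98.6.

94.4, 98.6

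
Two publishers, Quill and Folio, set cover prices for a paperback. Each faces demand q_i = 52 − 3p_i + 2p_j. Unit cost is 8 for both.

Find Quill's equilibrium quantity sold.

Quill's profit: π = (p_{Quill} − 8)(52 − 3p_{Quill} + 2p_{Folio}).
∂π/∂p_{Quill} = 76 − 6p_{Quill} + 2p_{Folio} = 0 ⇒ p_{Quill} = 38/3 + (1/3)p_{Folio}.
The game is symmetric, so in equilibrium p_{Folio} = p_{Quill}: the reaction function gives (2/3)p_{Quill} = 38/3, hence p_{Quill} = 19.
q_{Quill} = 52 − 3·19 + 2·19 = 33.

33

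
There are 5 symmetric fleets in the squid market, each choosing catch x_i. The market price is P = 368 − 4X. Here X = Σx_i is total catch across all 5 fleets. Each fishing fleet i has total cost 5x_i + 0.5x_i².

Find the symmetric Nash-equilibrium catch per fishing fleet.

A representative fishing fleet's profit is π_i = x_i(368 − 4X) − 5x_i − 0.5x_i², with X = x_i + Σ_{j≠i} x_j.
First-order condition: 363 − 9x_i − 4Σ_{j≠i} x_j = 0.
Imposing symmetry (x_j = x for all j) turns Σ_{j≠i} x_j into 4x, so 363 = 25x and x = 14.52.

14.52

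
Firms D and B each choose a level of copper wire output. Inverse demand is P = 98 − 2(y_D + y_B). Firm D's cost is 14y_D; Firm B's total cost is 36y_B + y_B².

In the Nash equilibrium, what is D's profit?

722

Firm D's profit: π = y_D(98 − 2(y_D + y_B)) − 14y_D.
∂π/∂y_D = 84 − 4y_D − 2y_B = 0, so y_D = 21 − 0.5y_B.
For B: ∂π/∂y_B = 62 − 6y_B − 2y_D = 0 ⇒ y_B = 31/3 − (1/3)y_D.
Solving the two reaction functions simultaneously: (1 − (−0.5)(−1/3))y_D = 21 − 0.5·(31/3), so (5/6)y_D = 95/6 and y_D = 19.
Then y_B = 31/3 − (1/3)·19 = 4.
Price P = 98 − 2·23 = 52.
D's profit: (52 − 14)·19 = 722.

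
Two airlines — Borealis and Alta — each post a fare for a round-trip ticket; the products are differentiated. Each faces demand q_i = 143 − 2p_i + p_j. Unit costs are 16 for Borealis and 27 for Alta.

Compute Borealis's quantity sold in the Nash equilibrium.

Borealis's profit: π = (p_{Borealis} − 16)(143 − 2p_{Borealis} + p_{Alta}).
∂π/∂p_{Borealis} = 175 − 4p_{Borealis} + p_{Alta} = 0 ⇒ p_{Borealis} = 43.75 + 0.25p_{Alta}.
Similarly p_{Alta} = 49.25 + 0.25p_{Borealis}.
Plugging p_{Alta} into Borealis's best response: p_{Borealis} = 43.75 + 0.25(49.25 + 0.25p_{Borealis}) ⇒ 0.9375p_{Borealis} = 56.0625, so p_{Borealis} = 59.8.
Then p_{Alta} = 49.25 + 0.25·59.8 = 64.2.
q_{Borealis} = 143 − 2·59.8 + 64.2 = 87.6.

87.6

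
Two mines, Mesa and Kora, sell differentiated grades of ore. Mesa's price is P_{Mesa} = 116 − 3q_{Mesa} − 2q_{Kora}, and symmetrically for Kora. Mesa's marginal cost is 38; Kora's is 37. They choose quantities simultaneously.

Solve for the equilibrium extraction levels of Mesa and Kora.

Mine Mesa's profit: π = q_{Mesa}(116 − 3q_{Mesa} − 2q_{Kora}) − 38q_{Mesa}.
∂π/∂q_{Mesa} = 78 − 6q_{Mesa} − 2q_{Kora} = 0 ⇒ q_{Mesa} = 13 − (1/3)q_{Kora}.
Similarly q_{Kora} = 79/6 − (1/3)q_{Mesa}.
Plugging q_{Kora} into Mesa's best response: q_{Mesa} = 13 − (1/3)(79/6 − (1/3)q_{Mesa}) ⇒ (8/9)q_{Mesa} = 155/18, so q_{Mesa} = 9.6875.
Then q_{Kora} = 79/6 − (1/3)·9.6875 = 9.9375.

9.6875, 9.9375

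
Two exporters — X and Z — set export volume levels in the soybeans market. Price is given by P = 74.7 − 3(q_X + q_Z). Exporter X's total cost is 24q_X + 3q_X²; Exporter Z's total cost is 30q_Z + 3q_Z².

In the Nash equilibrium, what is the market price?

Exporter X's profit: π = q_X(74.7 − 3(q_X + q_Z)) − 24q_X − 3q_X².
∂π/∂q_X = 50.7 − 12q_X − 3q_Z = 0, so q_X = 4.225 − 0.25q_Z.
By the same steps for Z: q_Z = 3.725 − 0.25q_X.
Substituting the second reaction function into the first: q_X = 4.225 − 0.25(3.725 − 0.25q_X), which gives 0.9375q_X = 527/160 ⇒ q_X = 527/150.
Then q_Z = 3.725 − 0.25·(527/150) = 427/150.
Equilibrium price: P = 74.7 − 3·6.36 = 55.62.

55.62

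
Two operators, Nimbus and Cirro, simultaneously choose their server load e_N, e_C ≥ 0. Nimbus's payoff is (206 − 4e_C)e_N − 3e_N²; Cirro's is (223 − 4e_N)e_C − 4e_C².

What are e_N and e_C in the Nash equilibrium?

23.625, 16.0625

Expanding Nimbus's payoff: 206e_N − 4e_Ce_N − 3e_N².
∂π/∂e_N = 206 − 4e_C − 6e_N = 0, so e_N = 103/3 − (2/3)e_C.
Likewise for Cirro: e_C = 27.875 − 0.5e_N.
Substituting the second reaction function into the first: e_N = 103/3 − (2/3)(27.875 − 0.5e_N), which gives (2/3)e_N = 15.75 ⇒ e_N = 23.625.
Then e_C = 27.875 − 0.5·23.625 = 16.0625.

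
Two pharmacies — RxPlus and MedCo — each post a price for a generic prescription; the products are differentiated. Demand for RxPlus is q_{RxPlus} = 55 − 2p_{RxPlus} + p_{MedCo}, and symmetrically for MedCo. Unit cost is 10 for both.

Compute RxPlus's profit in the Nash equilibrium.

450

RxPlus's profit: π = (p_{RxPlus} − 10)(55 − 2p_{RxPlus} + p_{MedCo}).
∂π/∂p_{RxPlus} = 75 − 4p_{RxPlus} + p_{MedCo} = 0 ⇒ p_{RxPlus} = 18.75 + 0.25p_{MedCo}.
By symmetry p_{MedCo} = p_{RxPlus}; substituting into the reaction function, 0.75p_{RxPlus} = 18.75 and p_{RxPlus} = 25.
q_{RxPlus} = 55 − 2·25 + 25 = 30.
Profit = (25 − 10)·30 = 450.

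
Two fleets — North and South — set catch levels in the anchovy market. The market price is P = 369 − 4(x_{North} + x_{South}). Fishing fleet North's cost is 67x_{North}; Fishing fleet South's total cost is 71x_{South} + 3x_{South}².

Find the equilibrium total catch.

Fishing fleet North's profit: π = x_{North}(369 − 4(x_{North} + x_{South})) − 67x_{North}.
∂π/∂x_{North} = 302 − 8x_{North} − 4x_{South} = 0, so x_{North} = 37.75 − 0.5x_{South}.
For South: ∂π/∂x_{South} = 298 − 14x_{South} − 4x_{North} = 0 ⇒ x_{South} = 149/7 − (2/7)x_{North}.
Substituting the second reaction function into the first: x_{North} = 37.75 − 0.5(149/7 − (2/7)x_{North}), which gives (6/7)x_{North} = 759/28 ⇒ x_{North} = 31.625.
Then x_{South} = 149/7 − (2/7)·31.625 = 12.25.
Total catch: 31.625 + 12.25 = 43.875.

43.875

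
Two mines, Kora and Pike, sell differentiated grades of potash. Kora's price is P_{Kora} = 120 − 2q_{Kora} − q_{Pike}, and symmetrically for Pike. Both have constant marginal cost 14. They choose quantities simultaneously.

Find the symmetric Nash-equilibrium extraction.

Mine Kora's profit: π = q_{Kora}(120 − 2q_{Kora} − q_{Pike}) − 14q_{Kora}.
∂π/∂q_{Kora} = 106 − 4q_{Kora} − q_{Pike} = 0 ⇒ q_{Kora} = 26.5 − 0.25q_{Pike}.
The game is symmetric, so in equilibrium q_{Pike} = q_{Kora}: the reaction function gives 1.25q_{Kora} = 26.5, hence q_{Kora} = 21.2.

21.2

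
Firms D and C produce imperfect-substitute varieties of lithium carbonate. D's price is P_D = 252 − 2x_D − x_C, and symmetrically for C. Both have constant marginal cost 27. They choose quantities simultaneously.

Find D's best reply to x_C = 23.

Firm D's profit: π = x_D(252 − 2x_D − x_C) − 27x_D.
∂π/∂x_D = 225 − 4x_D − x_C = 0 ⇒ x_D = 56.25 − 0.25x_C.
At x_C = 23: x_D = 56.25 − 0.25·23 = 50.5.

50.5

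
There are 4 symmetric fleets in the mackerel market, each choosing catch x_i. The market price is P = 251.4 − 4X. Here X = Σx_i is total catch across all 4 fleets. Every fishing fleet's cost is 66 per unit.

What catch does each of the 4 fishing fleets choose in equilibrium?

A representative fishing fleet's profit is π_i = x_i(251.4 − 4X) − 66x_i, with X = x_i + Σ_{j≠i} x_j.
First-order condition: 185.4 − 8x_i − 4Σ_{j≠i} x_j = 0.
Imposing symmetry (x_j = x for all j) turns Σ_{j≠i} x_j into 3x, so 185.4 = 20x and x = 9.27.

9.27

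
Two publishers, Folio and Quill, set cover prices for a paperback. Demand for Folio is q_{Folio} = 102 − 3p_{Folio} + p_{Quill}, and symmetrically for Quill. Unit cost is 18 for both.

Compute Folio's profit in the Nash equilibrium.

522.72

Folio's profit: π = (p_{Folio} − 18)(102 − 3p_{Folio} + p_{Quill}).
∂π/∂p_{Folio} = 156 − 6p_{Folio} + p_{Quill} = 0 ⇒ p_{Folio} = 26 + (1/6)p_{Quill}.
Setting p_{Folio} = p_{Quill} in the reaction function: p_{Folio} = 26 + (1/6)p_{Folio}, so p_{Folio} = 26 / (5/6) = 31.2.
q_{Folio} = 102 − 3·31.2 + 31.2 = 39.6.
Profit = (31.2 − 18)·39.6 = 522.72.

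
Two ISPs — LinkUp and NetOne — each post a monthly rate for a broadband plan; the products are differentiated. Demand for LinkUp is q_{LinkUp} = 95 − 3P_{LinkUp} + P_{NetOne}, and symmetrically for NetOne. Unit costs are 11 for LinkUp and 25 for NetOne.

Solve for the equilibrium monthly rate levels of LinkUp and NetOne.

LinkUp's profit: π = (P_{LinkUp} − 11)(95 − 3P_{LinkUp} + P_{NetOne}).
∂π/∂P_{LinkUp} = 128 − 6P_{LinkUp} + P_{NetOne} = 0 ⇒ P_{LinkUp} = 64/3 + (1/6)P_{NetOne}.
Similarly P_{NetOne} = 85/3 + (1/6)P_{LinkUp}.
Plugging P_{NetOne} into LinkUp's best response: P_{LinkUp} = 64/3 + (1/6)(85/3 + (1/6)P_{LinkUp}) ⇒ (35/36)P_{LinkUp} = 469/18, so P_{LinkUp} = 26.8.
Then P_{NetOne} = 85/3 + (1/6)·26.8 = 32.8.

26.8, 32.8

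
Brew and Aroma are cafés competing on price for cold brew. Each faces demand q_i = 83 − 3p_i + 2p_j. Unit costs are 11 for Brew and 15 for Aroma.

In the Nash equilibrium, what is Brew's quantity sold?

Brew's profit: π = (p_{Brew} − 11)(83 − 3p_{Brew} + 2p_{Aroma}).
∂π/∂p_{Brew} = 116 − 6p_{Brew} + 2p_{Aroma} = 0 ⇒ p_{Brew} = 58/3 + (1/3)p_{Aroma}.
Similarly p_{Aroma} = 64/3 + (1/3)p_{Brew}.
Solving the two reaction functions simultaneously: (1 − (1/3)(1/3))p_{Brew} = 58/3 + (1/3)·(64/3), so (8/9)p_{Brew} = 238/9 and p_{Brew} = 29.75.
Then p_{Aroma} = 64/3 + (1/3)·29.75 = 31.25.
q_{Brew} = 83 − 3·29.75 + 2·31.25 = 56.25.

56.25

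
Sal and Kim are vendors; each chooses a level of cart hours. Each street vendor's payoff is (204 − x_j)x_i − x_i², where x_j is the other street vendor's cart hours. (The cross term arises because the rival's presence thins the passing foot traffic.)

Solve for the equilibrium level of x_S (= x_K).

Sal's payoff is (204 − x_K)x_S − x_S².
∂π/∂x_S = 204 − x_K − 2x_S = 0, so x_S = 102 − 0.5x_K.
Setting x_S = x_K in the reaction function: x_S = 102 − 0.5x_S, so x_S = 102 / 1.5 = 68.

68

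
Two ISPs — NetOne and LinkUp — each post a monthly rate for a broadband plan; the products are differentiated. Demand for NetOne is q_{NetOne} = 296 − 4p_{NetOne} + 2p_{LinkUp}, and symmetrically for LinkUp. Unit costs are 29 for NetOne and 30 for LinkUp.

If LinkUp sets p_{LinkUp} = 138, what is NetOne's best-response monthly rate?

86

NetOne's profit: π = (p_{NetOne} − 29)(296 − 4p_{NetOne} + 2p_{LinkUp}).
∂π/∂p_{NetOne} = 412 − 8p_{NetOne} + 2p_{LinkUp} = 0 ⇒ p_{NetOne} = 51.5 + 0.25p_{LinkUp}.
At p_{LinkUp} = 138: p_{NetOne} = 51.5 + 0.25·138 = 86.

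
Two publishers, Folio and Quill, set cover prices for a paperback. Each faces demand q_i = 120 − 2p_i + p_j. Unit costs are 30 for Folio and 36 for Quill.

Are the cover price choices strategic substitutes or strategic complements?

Folio's profit: π = (p_{Folio} − 30)(120 − 2p_{Folio} + p_{Quill}).
∂π/∂p_{Folio} = 180 − 4p_{Folio} + p_{Quill} = 0 ⇒ p_{Folio} = 45 + 0.25p_{Quill}.
The best-response slope dp_{Folio}/dp_{Quill} = 0.25 > 0: the reaction function is upward-sloping, so the choices are strategic complements.

strategic complements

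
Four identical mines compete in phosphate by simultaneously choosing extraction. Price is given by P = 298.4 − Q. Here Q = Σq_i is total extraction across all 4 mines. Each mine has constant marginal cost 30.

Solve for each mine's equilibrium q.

A representative mine's profit is π_i = q_i(298.4 − Q) − 30q_i, with Q = q_i + Σ_{j≠i} q_j.
First-order condition: 268.4 − 2q_i − Σ_{j≠i} q_j = 0.
Imposing symmetry (q_j = q for all j) turns Σ_{j≠i} q_j into 3q, so 268.4 = 5q and q = 53.68.

53.68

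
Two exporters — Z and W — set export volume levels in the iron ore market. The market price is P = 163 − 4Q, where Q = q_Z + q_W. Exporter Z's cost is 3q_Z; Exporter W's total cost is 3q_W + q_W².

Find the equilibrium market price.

63

Exporter Z's profit: π = q_Z(163 − 4(q_Z + q_W)) − 3q_Z.
∂π/∂q_Z = 160 − 8q_Z − 4q_W = 0, so q_Z = 20 − 0.5q_W.
For W: ∂π/∂q_W = 160 − 10q_W − 4q_Z = 0 ⇒ q_W = 16 − 0.4q_Z.
Substituting the second reaction function into the first: q_Z = 20 − 0.5(16 − 0.4q_Z), which gives 0.8q_Z = 12 ⇒ q_Z = 15.
Then q_W = 16 − 0.4·15 = 10.
Equilibrium price: P = 163 − 4·25 = 63.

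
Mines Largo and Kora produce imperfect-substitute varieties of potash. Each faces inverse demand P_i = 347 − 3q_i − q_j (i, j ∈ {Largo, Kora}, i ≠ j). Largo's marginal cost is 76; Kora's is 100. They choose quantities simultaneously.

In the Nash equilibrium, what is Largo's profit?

Mine Largo's profit: π = q_{Largo}(347 − 3q_{Largo} − q_{Kora}) − 76q_{Largo}.
∂π/∂q_{Largo} = 271 − 6q_{Largo} − q_{Kora} = 0 ⇒ q_{Largo} = 271/6 − (1/6)q_{Kora}.
Similarly q_{Kora} = 247/6 − (1/6)q_{Largo}.
Solving the two reaction functions simultaneously: (1 − (−1/6)(−1/6))q_{Largo} = 271/6 − (1/6)·(247/6), so (35/36)q_{Largo} = 1379/36 and q_{Largo} = 39.4.
Then q_{Kora} = 247/6 − (1/6)·39.4 = 34.6.
P_{Largo} = 347 − 3·39.4 − 34.6 = 194.2.
Profit = (194.2 − 76)·39.4 = 4657.08.

4657.08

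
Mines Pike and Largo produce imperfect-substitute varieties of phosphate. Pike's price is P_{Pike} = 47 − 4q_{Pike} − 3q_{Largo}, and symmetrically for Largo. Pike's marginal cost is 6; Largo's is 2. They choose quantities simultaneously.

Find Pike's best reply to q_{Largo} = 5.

3.25

Mine Pike's profit: π = q_{Pike}(47 − 4q_{Pike} − 3q_{Largo}) − 6q_{Pike}.
∂π/∂q_{Pike} = 41 − 8q_{Pike} − 3q_{Largo} = 0 ⇒ q_{Pike} = 5.125 − 0.375q_{Largo}.
At q_{Largo} = 5: q_{Pike} = 5.125 − 0.375·5 = 3.25.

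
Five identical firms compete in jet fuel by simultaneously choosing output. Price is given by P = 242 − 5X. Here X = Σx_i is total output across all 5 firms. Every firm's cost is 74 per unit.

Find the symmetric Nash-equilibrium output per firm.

5.6

A representative firm's profit is π_i = x_i(242 − 5X) − 74x_i, with X = x_i + Σ_{j≠i} x_j.
First-order condition: 168 − 10x_i − 5Σ_{j≠i} x_j = 0.
In a symmetric equilibrium every firm chooses the same x, so Σ_{j≠i} x_j = 4x. The condition becomes 168 − 30x = 0, giving x = 168/30 = 5.6.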